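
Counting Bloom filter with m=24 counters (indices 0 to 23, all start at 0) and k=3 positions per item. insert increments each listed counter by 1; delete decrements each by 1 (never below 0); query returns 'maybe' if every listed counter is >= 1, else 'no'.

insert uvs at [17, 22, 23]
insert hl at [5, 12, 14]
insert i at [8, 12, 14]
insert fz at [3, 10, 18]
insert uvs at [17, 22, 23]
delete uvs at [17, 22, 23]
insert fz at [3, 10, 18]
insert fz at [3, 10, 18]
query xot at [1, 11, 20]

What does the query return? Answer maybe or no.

Answer: no

Derivation:
Step 1: insert uvs at [17, 22, 23] -> counters=[0,0,0,0,0,0,0,0,0,0,0,0,0,0,0,0,0,1,0,0,0,0,1,1]
Step 2: insert hl at [5, 12, 14] -> counters=[0,0,0,0,0,1,0,0,0,0,0,0,1,0,1,0,0,1,0,0,0,0,1,1]
Step 3: insert i at [8, 12, 14] -> counters=[0,0,0,0,0,1,0,0,1,0,0,0,2,0,2,0,0,1,0,0,0,0,1,1]
Step 4: insert fz at [3, 10, 18] -> counters=[0,0,0,1,0,1,0,0,1,0,1,0,2,0,2,0,0,1,1,0,0,0,1,1]
Step 5: insert uvs at [17, 22, 23] -> counters=[0,0,0,1,0,1,0,0,1,0,1,0,2,0,2,0,0,2,1,0,0,0,2,2]
Step 6: delete uvs at [17, 22, 23] -> counters=[0,0,0,1,0,1,0,0,1,0,1,0,2,0,2,0,0,1,1,0,0,0,1,1]
Step 7: insert fz at [3, 10, 18] -> counters=[0,0,0,2,0,1,0,0,1,0,2,0,2,0,2,0,0,1,2,0,0,0,1,1]
Step 8: insert fz at [3, 10, 18] -> counters=[0,0,0,3,0,1,0,0,1,0,3,0,2,0,2,0,0,1,3,0,0,0,1,1]
Query xot: check counters[1]=0 counters[11]=0 counters[20]=0 -> no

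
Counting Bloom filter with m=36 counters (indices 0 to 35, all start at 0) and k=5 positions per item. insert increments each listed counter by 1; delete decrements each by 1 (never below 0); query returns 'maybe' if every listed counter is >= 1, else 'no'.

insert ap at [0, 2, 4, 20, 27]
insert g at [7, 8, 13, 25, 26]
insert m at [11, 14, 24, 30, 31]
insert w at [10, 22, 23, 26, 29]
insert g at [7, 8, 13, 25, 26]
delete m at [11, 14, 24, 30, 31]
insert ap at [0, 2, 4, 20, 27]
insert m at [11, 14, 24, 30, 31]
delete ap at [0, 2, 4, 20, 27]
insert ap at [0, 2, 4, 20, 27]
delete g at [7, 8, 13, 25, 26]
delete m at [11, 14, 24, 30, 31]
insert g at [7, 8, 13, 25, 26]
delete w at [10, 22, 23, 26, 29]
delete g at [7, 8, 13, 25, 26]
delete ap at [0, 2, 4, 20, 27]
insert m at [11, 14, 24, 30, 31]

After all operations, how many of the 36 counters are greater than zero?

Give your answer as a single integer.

Answer: 15

Derivation:
Step 1: insert ap at [0, 2, 4, 20, 27] -> counters=[1,0,1,0,1,0,0,0,0,0,0,0,0,0,0,0,0,0,0,0,1,0,0,0,0,0,0,1,0,0,0,0,0,0,0,0]
Step 2: insert g at [7, 8, 13, 25, 26] -> counters=[1,0,1,0,1,0,0,1,1,0,0,0,0,1,0,0,0,0,0,0,1,0,0,0,0,1,1,1,0,0,0,0,0,0,0,0]
Step 3: insert m at [11, 14, 24, 30, 31] -> counters=[1,0,1,0,1,0,0,1,1,0,0,1,0,1,1,0,0,0,0,0,1,0,0,0,1,1,1,1,0,0,1,1,0,0,0,0]
Step 4: insert w at [10, 22, 23, 26, 29] -> counters=[1,0,1,0,1,0,0,1,1,0,1,1,0,1,1,0,0,0,0,0,1,0,1,1,1,1,2,1,0,1,1,1,0,0,0,0]
Step 5: insert g at [7, 8, 13, 25, 26] -> counters=[1,0,1,0,1,0,0,2,2,0,1,1,0,2,1,0,0,0,0,0,1,0,1,1,1,2,3,1,0,1,1,1,0,0,0,0]
Step 6: delete m at [11, 14, 24, 30, 31] -> counters=[1,0,1,0,1,0,0,2,2,0,1,0,0,2,0,0,0,0,0,0,1,0,1,1,0,2,3,1,0,1,0,0,0,0,0,0]
Step 7: insert ap at [0, 2, 4, 20, 27] -> counters=[2,0,2,0,2,0,0,2,2,0,1,0,0,2,0,0,0,0,0,0,2,0,1,1,0,2,3,2,0,1,0,0,0,0,0,0]
Step 8: insert m at [11, 14, 24, 30, 31] -> counters=[2,0,2,0,2,0,0,2,2,0,1,1,0,2,1,0,0,0,0,0,2,0,1,1,1,2,3,2,0,1,1,1,0,0,0,0]
Step 9: delete ap at [0, 2, 4, 20, 27] -> counters=[1,0,1,0,1,0,0,2,2,0,1,1,0,2,1,0,0,0,0,0,1,0,1,1,1,2,3,1,0,1,1,1,0,0,0,0]
Step 10: insert ap at [0, 2, 4, 20, 27] -> counters=[2,0,2,0,2,0,0,2,2,0,1,1,0,2,1,0,0,0,0,0,2,0,1,1,1,2,3,2,0,1,1,1,0,0,0,0]
Step 11: delete g at [7, 8, 13, 25, 26] -> counters=[2,0,2,0,2,0,0,1,1,0,1,1,0,1,1,0,0,0,0,0,2,0,1,1,1,1,2,2,0,1,1,1,0,0,0,0]
Step 12: delete m at [11, 14, 24, 30, 31] -> counters=[2,0,2,0,2,0,0,1,1,0,1,0,0,1,0,0,0,0,0,0,2,0,1,1,0,1,2,2,0,1,0,0,0,0,0,0]
Step 13: insert g at [7, 8, 13, 25, 26] -> counters=[2,0,2,0,2,0,0,2,2,0,1,0,0,2,0,0,0,0,0,0,2,0,1,1,0,2,3,2,0,1,0,0,0,0,0,0]
Step 14: delete w at [10, 22, 23, 26, 29] -> counters=[2,0,2,0,2,0,0,2,2,0,0,0,0,2,0,0,0,0,0,0,2,0,0,0,0,2,2,2,0,0,0,0,0,0,0,0]
Step 15: delete g at [7, 8, 13, 25, 26] -> counters=[2,0,2,0,2,0,0,1,1,0,0,0,0,1,0,0,0,0,0,0,2,0,0,0,0,1,1,2,0,0,0,0,0,0,0,0]
Step 16: delete ap at [0, 2, 4, 20, 27] -> counters=[1,0,1,0,1,0,0,1,1,0,0,0,0,1,0,0,0,0,0,0,1,0,0,0,0,1,1,1,0,0,0,0,0,0,0,0]
Step 17: insert m at [11, 14, 24, 30, 31] -> counters=[1,0,1,0,1,0,0,1,1,0,0,1,0,1,1,0,0,0,0,0,1,0,0,0,1,1,1,1,0,0,1,1,0,0,0,0]
Final counters=[1,0,1,0,1,0,0,1,1,0,0,1,0,1,1,0,0,0,0,0,1,0,0,0,1,1,1,1,0,0,1,1,0,0,0,0] -> 15 nonzero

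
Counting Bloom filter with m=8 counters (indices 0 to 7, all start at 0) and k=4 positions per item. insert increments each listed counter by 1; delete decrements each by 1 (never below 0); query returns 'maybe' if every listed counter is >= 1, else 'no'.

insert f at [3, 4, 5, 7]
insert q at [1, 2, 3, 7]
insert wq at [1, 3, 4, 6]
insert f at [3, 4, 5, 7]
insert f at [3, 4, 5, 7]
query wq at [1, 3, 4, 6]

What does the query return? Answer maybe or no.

Answer: maybe

Derivation:
Step 1: insert f at [3, 4, 5, 7] -> counters=[0,0,0,1,1,1,0,1]
Step 2: insert q at [1, 2, 3, 7] -> counters=[0,1,1,2,1,1,0,2]
Step 3: insert wq at [1, 3, 4, 6] -> counters=[0,2,1,3,2,1,1,2]
Step 4: insert f at [3, 4, 5, 7] -> counters=[0,2,1,4,3,2,1,3]
Step 5: insert f at [3, 4, 5, 7] -> counters=[0,2,1,5,4,3,1,4]
Query wq: check counters[1]=2 counters[3]=5 counters[4]=4 counters[6]=1 -> maybe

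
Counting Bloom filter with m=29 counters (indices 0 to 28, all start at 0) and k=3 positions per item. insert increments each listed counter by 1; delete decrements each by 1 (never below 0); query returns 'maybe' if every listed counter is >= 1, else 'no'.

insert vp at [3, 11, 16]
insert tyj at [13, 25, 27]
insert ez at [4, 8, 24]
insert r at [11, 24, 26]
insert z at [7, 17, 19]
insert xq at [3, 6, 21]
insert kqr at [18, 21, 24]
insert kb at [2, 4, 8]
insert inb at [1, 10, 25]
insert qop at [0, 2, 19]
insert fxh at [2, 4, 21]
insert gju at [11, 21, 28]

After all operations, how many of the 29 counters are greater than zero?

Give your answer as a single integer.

Step 1: insert vp at [3, 11, 16] -> counters=[0,0,0,1,0,0,0,0,0,0,0,1,0,0,0,0,1,0,0,0,0,0,0,0,0,0,0,0,0]
Step 2: insert tyj at [13, 25, 27] -> counters=[0,0,0,1,0,0,0,0,0,0,0,1,0,1,0,0,1,0,0,0,0,0,0,0,0,1,0,1,0]
Step 3: insert ez at [4, 8, 24] -> counters=[0,0,0,1,1,0,0,0,1,0,0,1,0,1,0,0,1,0,0,0,0,0,0,0,1,1,0,1,0]
Step 4: insert r at [11, 24, 26] -> counters=[0,0,0,1,1,0,0,0,1,0,0,2,0,1,0,0,1,0,0,0,0,0,0,0,2,1,1,1,0]
Step 5: insert z at [7, 17, 19] -> counters=[0,0,0,1,1,0,0,1,1,0,0,2,0,1,0,0,1,1,0,1,0,0,0,0,2,1,1,1,0]
Step 6: insert xq at [3, 6, 21] -> counters=[0,0,0,2,1,0,1,1,1,0,0,2,0,1,0,0,1,1,0,1,0,1,0,0,2,1,1,1,0]
Step 7: insert kqr at [18, 21, 24] -> counters=[0,0,0,2,1,0,1,1,1,0,0,2,0,1,0,0,1,1,1,1,0,2,0,0,3,1,1,1,0]
Step 8: insert kb at [2, 4, 8] -> counters=[0,0,1,2,2,0,1,1,2,0,0,2,0,1,0,0,1,1,1,1,0,2,0,0,3,1,1,1,0]
Step 9: insert inb at [1, 10, 25] -> counters=[0,1,1,2,2,0,1,1,2,0,1,2,0,1,0,0,1,1,1,1,0,2,0,0,3,2,1,1,0]
Step 10: insert qop at [0, 2, 19] -> counters=[1,1,2,2,2,0,1,1,2,0,1,2,0,1,0,0,1,1,1,2,0,2,0,0,3,2,1,1,0]
Step 11: insert fxh at [2, 4, 21] -> counters=[1,1,3,2,3,0,1,1,2,0,1,2,0,1,0,0,1,1,1,2,0,3,0,0,3,2,1,1,0]
Step 12: insert gju at [11, 21, 28] -> counters=[1,1,3,2,3,0,1,1,2,0,1,3,0,1,0,0,1,1,1,2,0,4,0,0,3,2,1,1,1]
Final counters=[1,1,3,2,3,0,1,1,2,0,1,3,0,1,0,0,1,1,1,2,0,4,0,0,3,2,1,1,1] -> 21 nonzero

Answer: 21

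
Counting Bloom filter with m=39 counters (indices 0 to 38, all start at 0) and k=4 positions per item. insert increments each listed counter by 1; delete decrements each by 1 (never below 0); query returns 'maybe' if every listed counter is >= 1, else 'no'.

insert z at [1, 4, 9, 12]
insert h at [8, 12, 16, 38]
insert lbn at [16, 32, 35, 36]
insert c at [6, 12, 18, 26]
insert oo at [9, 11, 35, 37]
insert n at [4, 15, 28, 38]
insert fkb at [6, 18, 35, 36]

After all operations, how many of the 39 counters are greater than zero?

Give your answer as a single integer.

Answer: 17

Derivation:
Step 1: insert z at [1, 4, 9, 12] -> counters=[0,1,0,0,1,0,0,0,0,1,0,0,1,0,0,0,0,0,0,0,0,0,0,0,0,0,0,0,0,0,0,0,0,0,0,0,0,0,0]
Step 2: insert h at [8, 12, 16, 38] -> counters=[0,1,0,0,1,0,0,0,1,1,0,0,2,0,0,0,1,0,0,0,0,0,0,0,0,0,0,0,0,0,0,0,0,0,0,0,0,0,1]
Step 3: insert lbn at [16, 32, 35, 36] -> counters=[0,1,0,0,1,0,0,0,1,1,0,0,2,0,0,0,2,0,0,0,0,0,0,0,0,0,0,0,0,0,0,0,1,0,0,1,1,0,1]
Step 4: insert c at [6, 12, 18, 26] -> counters=[0,1,0,0,1,0,1,0,1,1,0,0,3,0,0,0,2,0,1,0,0,0,0,0,0,0,1,0,0,0,0,0,1,0,0,1,1,0,1]
Step 5: insert oo at [9, 11, 35, 37] -> counters=[0,1,0,0,1,0,1,0,1,2,0,1,3,0,0,0,2,0,1,0,0,0,0,0,0,0,1,0,0,0,0,0,1,0,0,2,1,1,1]
Step 6: insert n at [4, 15, 28, 38] -> counters=[0,1,0,0,2,0,1,0,1,2,0,1,3,0,0,1,2,0,1,0,0,0,0,0,0,0,1,0,1,0,0,0,1,0,0,2,1,1,2]
Step 7: insert fkb at [6, 18, 35, 36] -> counters=[0,1,0,0,2,0,2,0,1,2,0,1,3,0,0,1,2,0,2,0,0,0,0,0,0,0,1,0,1,0,0,0,1,0,0,3,2,1,2]
Final counters=[0,1,0,0,2,0,2,0,1,2,0,1,3,0,0,1,2,0,2,0,0,0,0,0,0,0,1,0,1,0,0,0,1,0,0,3,2,1,2] -> 17 nonzero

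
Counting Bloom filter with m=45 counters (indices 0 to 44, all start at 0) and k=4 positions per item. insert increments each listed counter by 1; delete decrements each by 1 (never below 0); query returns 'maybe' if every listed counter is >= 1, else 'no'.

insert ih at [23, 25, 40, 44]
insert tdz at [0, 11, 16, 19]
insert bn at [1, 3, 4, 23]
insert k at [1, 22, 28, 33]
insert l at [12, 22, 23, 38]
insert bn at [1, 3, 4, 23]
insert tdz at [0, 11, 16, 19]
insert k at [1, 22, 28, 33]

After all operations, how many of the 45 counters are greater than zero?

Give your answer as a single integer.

Step 1: insert ih at [23, 25, 40, 44] -> counters=[0,0,0,0,0,0,0,0,0,0,0,0,0,0,0,0,0,0,0,0,0,0,0,1,0,1,0,0,0,0,0,0,0,0,0,0,0,0,0,0,1,0,0,0,1]
Step 2: insert tdz at [0, 11, 16, 19] -> counters=[1,0,0,0,0,0,0,0,0,0,0,1,0,0,0,0,1,0,0,1,0,0,0,1,0,1,0,0,0,0,0,0,0,0,0,0,0,0,0,0,1,0,0,0,1]
Step 3: insert bn at [1, 3, 4, 23] -> counters=[1,1,0,1,1,0,0,0,0,0,0,1,0,0,0,0,1,0,0,1,0,0,0,2,0,1,0,0,0,0,0,0,0,0,0,0,0,0,0,0,1,0,0,0,1]
Step 4: insert k at [1, 22, 28, 33] -> counters=[1,2,0,1,1,0,0,0,0,0,0,1,0,0,0,0,1,0,0,1,0,0,1,2,0,1,0,0,1,0,0,0,0,1,0,0,0,0,0,0,1,0,0,0,1]
Step 5: insert l at [12, 22, 23, 38] -> counters=[1,2,0,1,1,0,0,0,0,0,0,1,1,0,0,0,1,0,0,1,0,0,2,3,0,1,0,0,1,0,0,0,0,1,0,0,0,0,1,0,1,0,0,0,1]
Step 6: insert bn at [1, 3, 4, 23] -> counters=[1,3,0,2,2,0,0,0,0,0,0,1,1,0,0,0,1,0,0,1,0,0,2,4,0,1,0,0,1,0,0,0,0,1,0,0,0,0,1,0,1,0,0,0,1]
Step 7: insert tdz at [0, 11, 16, 19] -> counters=[2,3,0,2,2,0,0,0,0,0,0,2,1,0,0,0,2,0,0,2,0,0,2,4,0,1,0,0,1,0,0,0,0,1,0,0,0,0,1,0,1,0,0,0,1]
Step 8: insert k at [1, 22, 28, 33] -> counters=[2,4,0,2,2,0,0,0,0,0,0,2,1,0,0,0,2,0,0,2,0,0,3,4,0,1,0,0,2,0,0,0,0,2,0,0,0,0,1,0,1,0,0,0,1]
Final counters=[2,4,0,2,2,0,0,0,0,0,0,2,1,0,0,0,2,0,0,2,0,0,3,4,0,1,0,0,2,0,0,0,0,2,0,0,0,0,1,0,1,0,0,0,1] -> 16 nonzero

Answer: 16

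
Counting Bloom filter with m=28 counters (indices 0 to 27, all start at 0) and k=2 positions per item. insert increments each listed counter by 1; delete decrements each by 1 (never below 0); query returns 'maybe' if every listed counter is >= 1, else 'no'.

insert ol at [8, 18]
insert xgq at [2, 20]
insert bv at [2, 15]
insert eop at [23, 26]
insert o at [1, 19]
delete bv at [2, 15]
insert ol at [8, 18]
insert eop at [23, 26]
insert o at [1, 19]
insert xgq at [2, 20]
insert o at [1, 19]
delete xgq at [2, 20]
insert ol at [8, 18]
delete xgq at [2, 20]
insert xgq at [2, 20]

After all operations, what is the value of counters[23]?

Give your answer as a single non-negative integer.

Answer: 2

Derivation:
Step 1: insert ol at [8, 18] -> counters=[0,0,0,0,0,0,0,0,1,0,0,0,0,0,0,0,0,0,1,0,0,0,0,0,0,0,0,0]
Step 2: insert xgq at [2, 20] -> counters=[0,0,1,0,0,0,0,0,1,0,0,0,0,0,0,0,0,0,1,0,1,0,0,0,0,0,0,0]
Step 3: insert bv at [2, 15] -> counters=[0,0,2,0,0,0,0,0,1,0,0,0,0,0,0,1,0,0,1,0,1,0,0,0,0,0,0,0]
Step 4: insert eop at [23, 26] -> counters=[0,0,2,0,0,0,0,0,1,0,0,0,0,0,0,1,0,0,1,0,1,0,0,1,0,0,1,0]
Step 5: insert o at [1, 19] -> counters=[0,1,2,0,0,0,0,0,1,0,0,0,0,0,0,1,0,0,1,1,1,0,0,1,0,0,1,0]
Step 6: delete bv at [2, 15] -> counters=[0,1,1,0,0,0,0,0,1,0,0,0,0,0,0,0,0,0,1,1,1,0,0,1,0,0,1,0]
Step 7: insert ol at [8, 18] -> counters=[0,1,1,0,0,0,0,0,2,0,0,0,0,0,0,0,0,0,2,1,1,0,0,1,0,0,1,0]
Step 8: insert eop at [23, 26] -> counters=[0,1,1,0,0,0,0,0,2,0,0,0,0,0,0,0,0,0,2,1,1,0,0,2,0,0,2,0]
Step 9: insert o at [1, 19] -> counters=[0,2,1,0,0,0,0,0,2,0,0,0,0,0,0,0,0,0,2,2,1,0,0,2,0,0,2,0]
Step 10: insert xgq at [2, 20] -> counters=[0,2,2,0,0,0,0,0,2,0,0,0,0,0,0,0,0,0,2,2,2,0,0,2,0,0,2,0]
Step 11: insert o at [1, 19] -> counters=[0,3,2,0,0,0,0,0,2,0,0,0,0,0,0,0,0,0,2,3,2,0,0,2,0,0,2,0]
Step 12: delete xgq at [2, 20] -> counters=[0,3,1,0,0,0,0,0,2,0,0,0,0,0,0,0,0,0,2,3,1,0,0,2,0,0,2,0]
Step 13: insert ol at [8, 18] -> counters=[0,3,1,0,0,0,0,0,3,0,0,0,0,0,0,0,0,0,3,3,1,0,0,2,0,0,2,0]
Step 14: delete xgq at [2, 20] -> counters=[0,3,0,0,0,0,0,0,3,0,0,0,0,0,0,0,0,0,3,3,0,0,0,2,0,0,2,0]
Step 15: insert xgq at [2, 20] -> counters=[0,3,1,0,0,0,0,0,3,0,0,0,0,0,0,0,0,0,3,3,1,0,0,2,0,0,2,0]
Final counters=[0,3,1,0,0,0,0,0,3,0,0,0,0,0,0,0,0,0,3,3,1,0,0,2,0,0,2,0] -> counters[23]=2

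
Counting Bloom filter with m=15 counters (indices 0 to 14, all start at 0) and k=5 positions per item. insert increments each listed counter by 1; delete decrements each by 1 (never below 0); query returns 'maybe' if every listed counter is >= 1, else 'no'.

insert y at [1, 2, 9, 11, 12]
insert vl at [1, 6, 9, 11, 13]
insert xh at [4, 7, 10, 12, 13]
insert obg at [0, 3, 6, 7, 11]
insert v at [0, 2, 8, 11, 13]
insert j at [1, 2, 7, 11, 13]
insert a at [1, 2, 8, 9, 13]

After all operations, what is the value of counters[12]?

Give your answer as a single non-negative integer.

Step 1: insert y at [1, 2, 9, 11, 12] -> counters=[0,1,1,0,0,0,0,0,0,1,0,1,1,0,0]
Step 2: insert vl at [1, 6, 9, 11, 13] -> counters=[0,2,1,0,0,0,1,0,0,2,0,2,1,1,0]
Step 3: insert xh at [4, 7, 10, 12, 13] -> counters=[0,2,1,0,1,0,1,1,0,2,1,2,2,2,0]
Step 4: insert obg at [0, 3, 6, 7, 11] -> counters=[1,2,1,1,1,0,2,2,0,2,1,3,2,2,0]
Step 5: insert v at [0, 2, 8, 11, 13] -> counters=[2,2,2,1,1,0,2,2,1,2,1,4,2,3,0]
Step 6: insert j at [1, 2, 7, 11, 13] -> counters=[2,3,3,1,1,0,2,3,1,2,1,5,2,4,0]
Step 7: insert a at [1, 2, 8, 9, 13] -> counters=[2,4,4,1,1,0,2,3,2,3,1,5,2,5,0]
Final counters=[2,4,4,1,1,0,2,3,2,3,1,5,2,5,0] -> counters[12]=2

Answer: 2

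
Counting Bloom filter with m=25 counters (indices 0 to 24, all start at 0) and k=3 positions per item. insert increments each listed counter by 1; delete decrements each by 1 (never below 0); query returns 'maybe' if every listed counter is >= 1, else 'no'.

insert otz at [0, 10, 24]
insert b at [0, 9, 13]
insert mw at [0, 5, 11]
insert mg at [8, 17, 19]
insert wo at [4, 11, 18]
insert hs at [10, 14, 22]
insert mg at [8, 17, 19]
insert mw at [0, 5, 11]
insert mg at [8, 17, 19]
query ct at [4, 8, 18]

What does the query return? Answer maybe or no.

Step 1: insert otz at [0, 10, 24] -> counters=[1,0,0,0,0,0,0,0,0,0,1,0,0,0,0,0,0,0,0,0,0,0,0,0,1]
Step 2: insert b at [0, 9, 13] -> counters=[2,0,0,0,0,0,0,0,0,1,1,0,0,1,0,0,0,0,0,0,0,0,0,0,1]
Step 3: insert mw at [0, 5, 11] -> counters=[3,0,0,0,0,1,0,0,0,1,1,1,0,1,0,0,0,0,0,0,0,0,0,0,1]
Step 4: insert mg at [8, 17, 19] -> counters=[3,0,0,0,0,1,0,0,1,1,1,1,0,1,0,0,0,1,0,1,0,0,0,0,1]
Step 5: insert wo at [4, 11, 18] -> counters=[3,0,0,0,1,1,0,0,1,1,1,2,0,1,0,0,0,1,1,1,0,0,0,0,1]
Step 6: insert hs at [10, 14, 22] -> counters=[3,0,0,0,1,1,0,0,1,1,2,2,0,1,1,0,0,1,1,1,0,0,1,0,1]
Step 7: insert mg at [8, 17, 19] -> counters=[3,0,0,0,1,1,0,0,2,1,2,2,0,1,1,0,0,2,1,2,0,0,1,0,1]
Step 8: insert mw at [0, 5, 11] -> counters=[4,0,0,0,1,2,0,0,2,1,2,3,0,1,1,0,0,2,1,2,0,0,1,0,1]
Step 9: insert mg at [8, 17, 19] -> counters=[4,0,0,0,1,2,0,0,3,1,2,3,0,1,1,0,0,3,1,3,0,0,1,0,1]
Query ct: check counters[4]=1 counters[8]=3 counters[18]=1 -> maybe

Answer: maybe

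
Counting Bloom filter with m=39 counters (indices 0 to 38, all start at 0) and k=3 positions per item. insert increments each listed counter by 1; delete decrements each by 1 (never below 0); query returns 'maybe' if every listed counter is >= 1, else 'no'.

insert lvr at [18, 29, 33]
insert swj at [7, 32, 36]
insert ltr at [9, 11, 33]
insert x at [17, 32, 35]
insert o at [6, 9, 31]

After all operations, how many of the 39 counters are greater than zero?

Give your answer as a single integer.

Step 1: insert lvr at [18, 29, 33] -> counters=[0,0,0,0,0,0,0,0,0,0,0,0,0,0,0,0,0,0,1,0,0,0,0,0,0,0,0,0,0,1,0,0,0,1,0,0,0,0,0]
Step 2: insert swj at [7, 32, 36] -> counters=[0,0,0,0,0,0,0,1,0,0,0,0,0,0,0,0,0,0,1,0,0,0,0,0,0,0,0,0,0,1,0,0,1,1,0,0,1,0,0]
Step 3: insert ltr at [9, 11, 33] -> counters=[0,0,0,0,0,0,0,1,0,1,0,1,0,0,0,0,0,0,1,0,0,0,0,0,0,0,0,0,0,1,0,0,1,2,0,0,1,0,0]
Step 4: insert x at [17, 32, 35] -> counters=[0,0,0,0,0,0,0,1,0,1,0,1,0,0,0,0,0,1,1,0,0,0,0,0,0,0,0,0,0,1,0,0,2,2,0,1,1,0,0]
Step 5: insert o at [6, 9, 31] -> counters=[0,0,0,0,0,0,1,1,0,2,0,1,0,0,0,0,0,1,1,0,0,0,0,0,0,0,0,0,0,1,0,1,2,2,0,1,1,0,0]
Final counters=[0,0,0,0,0,0,1,1,0,2,0,1,0,0,0,0,0,1,1,0,0,0,0,0,0,0,0,0,0,1,0,1,2,2,0,1,1,0,0] -> 12 nonzero

Answer: 12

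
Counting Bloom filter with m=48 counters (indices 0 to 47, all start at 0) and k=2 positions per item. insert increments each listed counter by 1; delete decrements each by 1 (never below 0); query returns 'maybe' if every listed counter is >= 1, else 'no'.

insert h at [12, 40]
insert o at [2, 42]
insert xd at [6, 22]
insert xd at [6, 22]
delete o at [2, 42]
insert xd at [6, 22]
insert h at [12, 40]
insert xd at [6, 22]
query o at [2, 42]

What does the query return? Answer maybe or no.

Step 1: insert h at [12, 40] -> counters=[0,0,0,0,0,0,0,0,0,0,0,0,1,0,0,0,0,0,0,0,0,0,0,0,0,0,0,0,0,0,0,0,0,0,0,0,0,0,0,0,1,0,0,0,0,0,0,0]
Step 2: insert o at [2, 42] -> counters=[0,0,1,0,0,0,0,0,0,0,0,0,1,0,0,0,0,0,0,0,0,0,0,0,0,0,0,0,0,0,0,0,0,0,0,0,0,0,0,0,1,0,1,0,0,0,0,0]
Step 3: insert xd at [6, 22] -> counters=[0,0,1,0,0,0,1,0,0,0,0,0,1,0,0,0,0,0,0,0,0,0,1,0,0,0,0,0,0,0,0,0,0,0,0,0,0,0,0,0,1,0,1,0,0,0,0,0]
Step 4: insert xd at [6, 22] -> counters=[0,0,1,0,0,0,2,0,0,0,0,0,1,0,0,0,0,0,0,0,0,0,2,0,0,0,0,0,0,0,0,0,0,0,0,0,0,0,0,0,1,0,1,0,0,0,0,0]
Step 5: delete o at [2, 42] -> counters=[0,0,0,0,0,0,2,0,0,0,0,0,1,0,0,0,0,0,0,0,0,0,2,0,0,0,0,0,0,0,0,0,0,0,0,0,0,0,0,0,1,0,0,0,0,0,0,0]
Step 6: insert xd at [6, 22] -> counters=[0,0,0,0,0,0,3,0,0,0,0,0,1,0,0,0,0,0,0,0,0,0,3,0,0,0,0,0,0,0,0,0,0,0,0,0,0,0,0,0,1,0,0,0,0,0,0,0]
Step 7: insert h at [12, 40] -> counters=[0,0,0,0,0,0,3,0,0,0,0,0,2,0,0,0,0,0,0,0,0,0,3,0,0,0,0,0,0,0,0,0,0,0,0,0,0,0,0,0,2,0,0,0,0,0,0,0]
Step 8: insert xd at [6, 22] -> counters=[0,0,0,0,0,0,4,0,0,0,0,0,2,0,0,0,0,0,0,0,0,0,4,0,0,0,0,0,0,0,0,0,0,0,0,0,0,0,0,0,2,0,0,0,0,0,0,0]
Query o: check counters[2]=0 counters[42]=0 -> no

Answer: no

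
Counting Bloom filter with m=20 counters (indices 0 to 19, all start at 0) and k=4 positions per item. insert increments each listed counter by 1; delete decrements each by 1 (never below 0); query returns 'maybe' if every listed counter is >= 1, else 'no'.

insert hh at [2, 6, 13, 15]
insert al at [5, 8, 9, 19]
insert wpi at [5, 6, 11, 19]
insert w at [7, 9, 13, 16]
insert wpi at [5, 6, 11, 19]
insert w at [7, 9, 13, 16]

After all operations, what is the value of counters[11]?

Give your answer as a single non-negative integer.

Step 1: insert hh at [2, 6, 13, 15] -> counters=[0,0,1,0,0,0,1,0,0,0,0,0,0,1,0,1,0,0,0,0]
Step 2: insert al at [5, 8, 9, 19] -> counters=[0,0,1,0,0,1,1,0,1,1,0,0,0,1,0,1,0,0,0,1]
Step 3: insert wpi at [5, 6, 11, 19] -> counters=[0,0,1,0,0,2,2,0,1,1,0,1,0,1,0,1,0,0,0,2]
Step 4: insert w at [7, 9, 13, 16] -> counters=[0,0,1,0,0,2,2,1,1,2,0,1,0,2,0,1,1,0,0,2]
Step 5: insert wpi at [5, 6, 11, 19] -> counters=[0,0,1,0,0,3,3,1,1,2,0,2,0,2,0,1,1,0,0,3]
Step 6: insert w at [7, 9, 13, 16] -> counters=[0,0,1,0,0,3,3,2,1,3,0,2,0,3,0,1,2,0,0,3]
Final counters=[0,0,1,0,0,3,3,2,1,3,0,2,0,3,0,1,2,0,0,3] -> counters[11]=2

Answer: 2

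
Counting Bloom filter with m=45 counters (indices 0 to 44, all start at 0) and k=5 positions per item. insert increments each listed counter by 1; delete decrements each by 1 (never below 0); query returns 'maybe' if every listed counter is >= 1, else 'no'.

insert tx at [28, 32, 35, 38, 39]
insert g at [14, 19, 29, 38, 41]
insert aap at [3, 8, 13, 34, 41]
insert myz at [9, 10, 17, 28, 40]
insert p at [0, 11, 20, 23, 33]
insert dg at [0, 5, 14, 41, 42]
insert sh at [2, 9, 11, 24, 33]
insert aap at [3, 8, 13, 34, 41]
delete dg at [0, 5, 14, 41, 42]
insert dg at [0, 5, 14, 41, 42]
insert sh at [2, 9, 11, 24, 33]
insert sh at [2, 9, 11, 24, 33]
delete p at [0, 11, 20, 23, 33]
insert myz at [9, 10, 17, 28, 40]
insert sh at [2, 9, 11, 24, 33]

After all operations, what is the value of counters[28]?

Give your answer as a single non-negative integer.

Answer: 3

Derivation:
Step 1: insert tx at [28, 32, 35, 38, 39] -> counters=[0,0,0,0,0,0,0,0,0,0,0,0,0,0,0,0,0,0,0,0,0,0,0,0,0,0,0,0,1,0,0,0,1,0,0,1,0,0,1,1,0,0,0,0,0]
Step 2: insert g at [14, 19, 29, 38, 41] -> counters=[0,0,0,0,0,0,0,0,0,0,0,0,0,0,1,0,0,0,0,1,0,0,0,0,0,0,0,0,1,1,0,0,1,0,0,1,0,0,2,1,0,1,0,0,0]
Step 3: insert aap at [3, 8, 13, 34, 41] -> counters=[0,0,0,1,0,0,0,0,1,0,0,0,0,1,1,0,0,0,0,1,0,0,0,0,0,0,0,0,1,1,0,0,1,0,1,1,0,0,2,1,0,2,0,0,0]
Step 4: insert myz at [9, 10, 17, 28, 40] -> counters=[0,0,0,1,0,0,0,0,1,1,1,0,0,1,1,0,0,1,0,1,0,0,0,0,0,0,0,0,2,1,0,0,1,0,1,1,0,0,2,1,1,2,0,0,0]
Step 5: insert p at [0, 11, 20, 23, 33] -> counters=[1,0,0,1,0,0,0,0,1,1,1,1,0,1,1,0,0,1,0,1,1,0,0,1,0,0,0,0,2,1,0,0,1,1,1,1,0,0,2,1,1,2,0,0,0]
Step 6: insert dg at [0, 5, 14, 41, 42] -> counters=[2,0,0,1,0,1,0,0,1,1,1,1,0,1,2,0,0,1,0,1,1,0,0,1,0,0,0,0,2,1,0,0,1,1,1,1,0,0,2,1,1,3,1,0,0]
Step 7: insert sh at [2, 9, 11, 24, 33] -> counters=[2,0,1,1,0,1,0,0,1,2,1,2,0,1,2,0,0,1,0,1,1,0,0,1,1,0,0,0,2,1,0,0,1,2,1,1,0,0,2,1,1,3,1,0,0]
Step 8: insert aap at [3, 8, 13, 34, 41] -> counters=[2,0,1,2,0,1,0,0,2,2,1,2,0,2,2,0,0,1,0,1,1,0,0,1,1,0,0,0,2,1,0,0,1,2,2,1,0,0,2,1,1,4,1,0,0]
Step 9: delete dg at [0, 5, 14, 41, 42] -> counters=[1,0,1,2,0,0,0,0,2,2,1,2,0,2,1,0,0,1,0,1,1,0,0,1,1,0,0,0,2,1,0,0,1,2,2,1,0,0,2,1,1,3,0,0,0]
Step 10: insert dg at [0, 5, 14, 41, 42] -> counters=[2,0,1,2,0,1,0,0,2,2,1,2,0,2,2,0,0,1,0,1,1,0,0,1,1,0,0,0,2,1,0,0,1,2,2,1,0,0,2,1,1,4,1,0,0]
Step 11: insert sh at [2, 9, 11, 24, 33] -> counters=[2,0,2,2,0,1,0,0,2,3,1,3,0,2,2,0,0,1,0,1,1,0,0,1,2,0,0,0,2,1,0,0,1,3,2,1,0,0,2,1,1,4,1,0,0]
Step 12: insert sh at [2, 9, 11, 24, 33] -> counters=[2,0,3,2,0,1,0,0,2,4,1,4,0,2,2,0,0,1,0,1,1,0,0,1,3,0,0,0,2,1,0,0,1,4,2,1,0,0,2,1,1,4,1,0,0]
Step 13: delete p at [0, 11, 20, 23, 33] -> counters=[1,0,3,2,0,1,0,0,2,4,1,3,0,2,2,0,0,1,0,1,0,0,0,0,3,0,0,0,2,1,0,0,1,3,2,1,0,0,2,1,1,4,1,0,0]
Step 14: insert myz at [9, 10, 17, 28, 40] -> counters=[1,0,3,2,0,1,0,0,2,5,2,3,0,2,2,0,0,2,0,1,0,0,0,0,3,0,0,0,3,1,0,0,1,3,2,1,0,0,2,1,2,4,1,0,0]
Step 15: insert sh at [2, 9, 11, 24, 33] -> counters=[1,0,4,2,0,1,0,0,2,6,2,4,0,2,2,0,0,2,0,1,0,0,0,0,4,0,0,0,3,1,0,0,1,4,2,1,0,0,2,1,2,4,1,0,0]
Final counters=[1,0,4,2,0,1,0,0,2,6,2,4,0,2,2,0,0,2,0,1,0,0,0,0,4,0,0,0,3,1,0,0,1,4,2,1,0,0,2,1,2,4,1,0,0] -> counters[28]=3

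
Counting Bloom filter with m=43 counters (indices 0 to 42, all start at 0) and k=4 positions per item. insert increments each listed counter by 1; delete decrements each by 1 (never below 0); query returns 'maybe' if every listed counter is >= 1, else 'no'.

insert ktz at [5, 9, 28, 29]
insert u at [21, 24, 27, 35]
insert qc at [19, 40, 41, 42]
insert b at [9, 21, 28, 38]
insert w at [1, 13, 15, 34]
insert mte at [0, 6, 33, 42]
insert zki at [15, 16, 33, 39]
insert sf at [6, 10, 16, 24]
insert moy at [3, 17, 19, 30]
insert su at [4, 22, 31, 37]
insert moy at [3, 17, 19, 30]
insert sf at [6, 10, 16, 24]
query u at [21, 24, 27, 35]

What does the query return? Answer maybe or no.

Step 1: insert ktz at [5, 9, 28, 29] -> counters=[0,0,0,0,0,1,0,0,0,1,0,0,0,0,0,0,0,0,0,0,0,0,0,0,0,0,0,0,1,1,0,0,0,0,0,0,0,0,0,0,0,0,0]
Step 2: insert u at [21, 24, 27, 35] -> counters=[0,0,0,0,0,1,0,0,0,1,0,0,0,0,0,0,0,0,0,0,0,1,0,0,1,0,0,1,1,1,0,0,0,0,0,1,0,0,0,0,0,0,0]
Step 3: insert qc at [19, 40, 41, 42] -> counters=[0,0,0,0,0,1,0,0,0,1,0,0,0,0,0,0,0,0,0,1,0,1,0,0,1,0,0,1,1,1,0,0,0,0,0,1,0,0,0,0,1,1,1]
Step 4: insert b at [9, 21, 28, 38] -> counters=[0,0,0,0,0,1,0,0,0,2,0,0,0,0,0,0,0,0,0,1,0,2,0,0,1,0,0,1,2,1,0,0,0,0,0,1,0,0,1,0,1,1,1]
Step 5: insert w at [1, 13, 15, 34] -> counters=[0,1,0,0,0,1,0,0,0,2,0,0,0,1,0,1,0,0,0,1,0,2,0,0,1,0,0,1,2,1,0,0,0,0,1,1,0,0,1,0,1,1,1]
Step 6: insert mte at [0, 6, 33, 42] -> counters=[1,1,0,0,0,1,1,0,0,2,0,0,0,1,0,1,0,0,0,1,0,2,0,0,1,0,0,1,2,1,0,0,0,1,1,1,0,0,1,0,1,1,2]
Step 7: insert zki at [15, 16, 33, 39] -> counters=[1,1,0,0,0,1,1,0,0,2,0,0,0,1,0,2,1,0,0,1,0,2,0,0,1,0,0,1,2,1,0,0,0,2,1,1,0,0,1,1,1,1,2]
Step 8: insert sf at [6, 10, 16, 24] -> counters=[1,1,0,0,0,1,2,0,0,2,1,0,0,1,0,2,2,0,0,1,0,2,0,0,2,0,0,1,2,1,0,0,0,2,1,1,0,0,1,1,1,1,2]
Step 9: insert moy at [3, 17, 19, 30] -> counters=[1,1,0,1,0,1,2,0,0,2,1,0,0,1,0,2,2,1,0,2,0,2,0,0,2,0,0,1,2,1,1,0,0,2,1,1,0,0,1,1,1,1,2]
Step 10: insert su at [4, 22, 31, 37] -> counters=[1,1,0,1,1,1,2,0,0,2,1,0,0,1,0,2,2,1,0,2,0,2,1,0,2,0,0,1,2,1,1,1,0,2,1,1,0,1,1,1,1,1,2]
Step 11: insert moy at [3, 17, 19, 30] -> counters=[1,1,0,2,1,1,2,0,0,2,1,0,0,1,0,2,2,2,0,3,0,2,1,0,2,0,0,1,2,1,2,1,0,2,1,1,0,1,1,1,1,1,2]
Step 12: insert sf at [6, 10, 16, 24] -> counters=[1,1,0,2,1,1,3,0,0,2,2,0,0,1,0,2,3,2,0,3,0,2,1,0,3,0,0,1,2,1,2,1,0,2,1,1,0,1,1,1,1,1,2]
Query u: check counters[21]=2 counters[24]=3 counters[27]=1 counters[35]=1 -> maybe

Answer: maybe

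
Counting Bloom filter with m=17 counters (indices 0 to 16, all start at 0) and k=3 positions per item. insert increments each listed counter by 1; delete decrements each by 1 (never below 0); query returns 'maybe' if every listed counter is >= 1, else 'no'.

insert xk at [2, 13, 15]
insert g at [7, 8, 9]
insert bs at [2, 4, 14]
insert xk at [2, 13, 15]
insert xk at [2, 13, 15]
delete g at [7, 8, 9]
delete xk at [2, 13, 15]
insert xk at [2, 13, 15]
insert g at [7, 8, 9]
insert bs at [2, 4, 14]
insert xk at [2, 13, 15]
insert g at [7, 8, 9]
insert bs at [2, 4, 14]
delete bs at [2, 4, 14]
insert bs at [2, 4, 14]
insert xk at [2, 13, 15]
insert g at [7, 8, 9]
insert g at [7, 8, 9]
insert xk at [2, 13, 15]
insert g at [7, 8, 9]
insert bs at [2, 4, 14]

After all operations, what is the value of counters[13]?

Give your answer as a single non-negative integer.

Answer: 6

Derivation:
Step 1: insert xk at [2, 13, 15] -> counters=[0,0,1,0,0,0,0,0,0,0,0,0,0,1,0,1,0]
Step 2: insert g at [7, 8, 9] -> counters=[0,0,1,0,0,0,0,1,1,1,0,0,0,1,0,1,0]
Step 3: insert bs at [2, 4, 14] -> counters=[0,0,2,0,1,0,0,1,1,1,0,0,0,1,1,1,0]
Step 4: insert xk at [2, 13, 15] -> counters=[0,0,3,0,1,0,0,1,1,1,0,0,0,2,1,2,0]
Step 5: insert xk at [2, 13, 15] -> counters=[0,0,4,0,1,0,0,1,1,1,0,0,0,3,1,3,0]
Step 6: delete g at [7, 8, 9] -> counters=[0,0,4,0,1,0,0,0,0,0,0,0,0,3,1,3,0]
Step 7: delete xk at [2, 13, 15] -> counters=[0,0,3,0,1,0,0,0,0,0,0,0,0,2,1,2,0]
Step 8: insert xk at [2, 13, 15] -> counters=[0,0,4,0,1,0,0,0,0,0,0,0,0,3,1,3,0]
Step 9: insert g at [7, 8, 9] -> counters=[0,0,4,0,1,0,0,1,1,1,0,0,0,3,1,3,0]
Step 10: insert bs at [2, 4, 14] -> counters=[0,0,5,0,2,0,0,1,1,1,0,0,0,3,2,3,0]
Step 11: insert xk at [2, 13, 15] -> counters=[0,0,6,0,2,0,0,1,1,1,0,0,0,4,2,4,0]
Step 12: insert g at [7, 8, 9] -> counters=[0,0,6,0,2,0,0,2,2,2,0,0,0,4,2,4,0]
Step 13: insert bs at [2, 4, 14] -> counters=[0,0,7,0,3,0,0,2,2,2,0,0,0,4,3,4,0]
Step 14: delete bs at [2, 4, 14] -> counters=[0,0,6,0,2,0,0,2,2,2,0,0,0,4,2,4,0]
Step 15: insert bs at [2, 4, 14] -> counters=[0,0,7,0,3,0,0,2,2,2,0,0,0,4,3,4,0]
Step 16: insert xk at [2, 13, 15] -> counters=[0,0,8,0,3,0,0,2,2,2,0,0,0,5,3,5,0]
Step 17: insert g at [7, 8, 9] -> counters=[0,0,8,0,3,0,0,3,3,3,0,0,0,5,3,5,0]
Step 18: insert g at [7, 8, 9] -> counters=[0,0,8,0,3,0,0,4,4,4,0,0,0,5,3,5,0]
Step 19: insert xk at [2, 13, 15] -> counters=[0,0,9,0,3,0,0,4,4,4,0,0,0,6,3,6,0]
Step 20: insert g at [7, 8, 9] -> counters=[0,0,9,0,3,0,0,5,5,5,0,0,0,6,3,6,0]
Step 21: insert bs at [2, 4, 14] -> counters=[0,0,10,0,4,0,0,5,5,5,0,0,0,6,4,6,0]
Final counters=[0,0,10,0,4,0,0,5,5,5,0,0,0,6,4,6,0] -> counters[13]=6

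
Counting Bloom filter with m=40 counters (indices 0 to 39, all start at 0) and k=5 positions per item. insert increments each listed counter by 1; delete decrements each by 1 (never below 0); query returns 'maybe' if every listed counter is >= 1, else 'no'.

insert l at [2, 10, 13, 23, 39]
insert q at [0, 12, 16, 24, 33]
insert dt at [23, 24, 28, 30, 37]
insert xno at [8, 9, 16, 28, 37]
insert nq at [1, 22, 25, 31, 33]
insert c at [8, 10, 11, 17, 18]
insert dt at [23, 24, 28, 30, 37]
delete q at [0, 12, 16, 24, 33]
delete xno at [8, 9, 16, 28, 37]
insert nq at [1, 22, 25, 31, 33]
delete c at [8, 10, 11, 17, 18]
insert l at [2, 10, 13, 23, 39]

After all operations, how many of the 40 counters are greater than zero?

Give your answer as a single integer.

Step 1: insert l at [2, 10, 13, 23, 39] -> counters=[0,0,1,0,0,0,0,0,0,0,1,0,0,1,0,0,0,0,0,0,0,0,0,1,0,0,0,0,0,0,0,0,0,0,0,0,0,0,0,1]
Step 2: insert q at [0, 12, 16, 24, 33] -> counters=[1,0,1,0,0,0,0,0,0,0,1,0,1,1,0,0,1,0,0,0,0,0,0,1,1,0,0,0,0,0,0,0,0,1,0,0,0,0,0,1]
Step 3: insert dt at [23, 24, 28, 30, 37] -> counters=[1,0,1,0,0,0,0,0,0,0,1,0,1,1,0,0,1,0,0,0,0,0,0,2,2,0,0,0,1,0,1,0,0,1,0,0,0,1,0,1]
Step 4: insert xno at [8, 9, 16, 28, 37] -> counters=[1,0,1,0,0,0,0,0,1,1,1,0,1,1,0,0,2,0,0,0,0,0,0,2,2,0,0,0,2,0,1,0,0,1,0,0,0,2,0,1]
Step 5: insert nq at [1, 22, 25, 31, 33] -> counters=[1,1,1,0,0,0,0,0,1,1,1,0,1,1,0,0,2,0,0,0,0,0,1,2,2,1,0,0,2,0,1,1,0,2,0,0,0,2,0,1]
Step 6: insert c at [8, 10, 11, 17, 18] -> counters=[1,1,1,0,0,0,0,0,2,1,2,1,1,1,0,0,2,1,1,0,0,0,1,2,2,1,0,0,2,0,1,1,0,2,0,0,0,2,0,1]
Step 7: insert dt at [23, 24, 28, 30, 37] -> counters=[1,1,1,0,0,0,0,0,2,1,2,1,1,1,0,0,2,1,1,0,0,0,1,3,3,1,0,0,3,0,2,1,0,2,0,0,0,3,0,1]
Step 8: delete q at [0, 12, 16, 24, 33] -> counters=[0,1,1,0,0,0,0,0,2,1,2,1,0,1,0,0,1,1,1,0,0,0,1,3,2,1,0,0,3,0,2,1,0,1,0,0,0,3,0,1]
Step 9: delete xno at [8, 9, 16, 28, 37] -> counters=[0,1,1,0,0,0,0,0,1,0,2,1,0,1,0,0,0,1,1,0,0,0,1,3,2,1,0,0,2,0,2,1,0,1,0,0,0,2,0,1]
Step 10: insert nq at [1, 22, 25, 31, 33] -> counters=[0,2,1,0,0,0,0,0,1,0,2,1,0,1,0,0,0,1,1,0,0,0,2,3,2,2,0,0,2,0,2,2,0,2,0,0,0,2,0,1]
Step 11: delete c at [8, 10, 11, 17, 18] -> counters=[0,2,1,0,0,0,0,0,0,0,1,0,0,1,0,0,0,0,0,0,0,0,2,3,2,2,0,0,2,0,2,2,0,2,0,0,0,2,0,1]
Step 12: insert l at [2, 10, 13, 23, 39] -> counters=[0,2,2,0,0,0,0,0,0,0,2,0,0,2,0,0,0,0,0,0,0,0,2,4,2,2,0,0,2,0,2,2,0,2,0,0,0,2,0,2]
Final counters=[0,2,2,0,0,0,0,0,0,0,2,0,0,2,0,0,0,0,0,0,0,0,2,4,2,2,0,0,2,0,2,2,0,2,0,0,0,2,0,2] -> 14 nonzero

Answer: 14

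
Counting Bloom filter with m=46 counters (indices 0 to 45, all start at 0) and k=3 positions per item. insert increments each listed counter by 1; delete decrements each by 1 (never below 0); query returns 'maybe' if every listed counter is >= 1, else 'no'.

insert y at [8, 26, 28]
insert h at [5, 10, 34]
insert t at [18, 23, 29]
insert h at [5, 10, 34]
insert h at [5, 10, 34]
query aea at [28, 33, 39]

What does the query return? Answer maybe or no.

Answer: no

Derivation:
Step 1: insert y at [8, 26, 28] -> counters=[0,0,0,0,0,0,0,0,1,0,0,0,0,0,0,0,0,0,0,0,0,0,0,0,0,0,1,0,1,0,0,0,0,0,0,0,0,0,0,0,0,0,0,0,0,0]
Step 2: insert h at [5, 10, 34] -> counters=[0,0,0,0,0,1,0,0,1,0,1,0,0,0,0,0,0,0,0,0,0,0,0,0,0,0,1,0,1,0,0,0,0,0,1,0,0,0,0,0,0,0,0,0,0,0]
Step 3: insert t at [18, 23, 29] -> counters=[0,0,0,0,0,1,0,0,1,0,1,0,0,0,0,0,0,0,1,0,0,0,0,1,0,0,1,0,1,1,0,0,0,0,1,0,0,0,0,0,0,0,0,0,0,0]
Step 4: insert h at [5, 10, 34] -> counters=[0,0,0,0,0,2,0,0,1,0,2,0,0,0,0,0,0,0,1,0,0,0,0,1,0,0,1,0,1,1,0,0,0,0,2,0,0,0,0,0,0,0,0,0,0,0]
Step 5: insert h at [5, 10, 34] -> counters=[0,0,0,0,0,3,0,0,1,0,3,0,0,0,0,0,0,0,1,0,0,0,0,1,0,0,1,0,1,1,0,0,0,0,3,0,0,0,0,0,0,0,0,0,0,0]
Query aea: check counters[28]=1 counters[33]=0 counters[39]=0 -> no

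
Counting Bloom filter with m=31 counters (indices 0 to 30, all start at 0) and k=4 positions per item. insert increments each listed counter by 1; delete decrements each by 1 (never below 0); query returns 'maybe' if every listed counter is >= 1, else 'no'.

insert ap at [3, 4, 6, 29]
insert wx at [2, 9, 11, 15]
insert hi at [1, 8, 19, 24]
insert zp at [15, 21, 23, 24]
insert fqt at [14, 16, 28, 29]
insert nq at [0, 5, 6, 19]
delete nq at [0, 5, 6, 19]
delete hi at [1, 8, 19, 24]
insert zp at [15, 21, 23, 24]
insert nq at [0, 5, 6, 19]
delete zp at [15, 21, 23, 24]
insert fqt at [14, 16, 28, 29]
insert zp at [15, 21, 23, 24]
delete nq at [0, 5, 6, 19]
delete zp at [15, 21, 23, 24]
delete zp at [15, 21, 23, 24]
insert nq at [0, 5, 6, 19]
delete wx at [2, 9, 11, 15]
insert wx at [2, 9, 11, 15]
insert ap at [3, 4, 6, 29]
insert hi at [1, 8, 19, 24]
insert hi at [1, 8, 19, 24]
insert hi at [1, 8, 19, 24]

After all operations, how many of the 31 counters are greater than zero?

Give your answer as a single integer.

Step 1: insert ap at [3, 4, 6, 29] -> counters=[0,0,0,1,1,0,1,0,0,0,0,0,0,0,0,0,0,0,0,0,0,0,0,0,0,0,0,0,0,1,0]
Step 2: insert wx at [2, 9, 11, 15] -> counters=[0,0,1,1,1,0,1,0,0,1,0,1,0,0,0,1,0,0,0,0,0,0,0,0,0,0,0,0,0,1,0]
Step 3: insert hi at [1, 8, 19, 24] -> counters=[0,1,1,1,1,0,1,0,1,1,0,1,0,0,0,1,0,0,0,1,0,0,0,0,1,0,0,0,0,1,0]
Step 4: insert zp at [15, 21, 23, 24] -> counters=[0,1,1,1,1,0,1,0,1,1,0,1,0,0,0,2,0,0,0,1,0,1,0,1,2,0,0,0,0,1,0]
Step 5: insert fqt at [14, 16, 28, 29] -> counters=[0,1,1,1,1,0,1,0,1,1,0,1,0,0,1,2,1,0,0,1,0,1,0,1,2,0,0,0,1,2,0]
Step 6: insert nq at [0, 5, 6, 19] -> counters=[1,1,1,1,1,1,2,0,1,1,0,1,0,0,1,2,1,0,0,2,0,1,0,1,2,0,0,0,1,2,0]
Step 7: delete nq at [0, 5, 6, 19] -> counters=[0,1,1,1,1,0,1,0,1,1,0,1,0,0,1,2,1,0,0,1,0,1,0,1,2,0,0,0,1,2,0]
Step 8: delete hi at [1, 8, 19, 24] -> counters=[0,0,1,1,1,0,1,0,0,1,0,1,0,0,1,2,1,0,0,0,0,1,0,1,1,0,0,0,1,2,0]
Step 9: insert zp at [15, 21, 23, 24] -> counters=[0,0,1,1,1,0,1,0,0,1,0,1,0,0,1,3,1,0,0,0,0,2,0,2,2,0,0,0,1,2,0]
Step 10: insert nq at [0, 5, 6, 19] -> counters=[1,0,1,1,1,1,2,0,0,1,0,1,0,0,1,3,1,0,0,1,0,2,0,2,2,0,0,0,1,2,0]
Step 11: delete zp at [15, 21, 23, 24] -> counters=[1,0,1,1,1,1,2,0,0,1,0,1,0,0,1,2,1,0,0,1,0,1,0,1,1,0,0,0,1,2,0]
Step 12: insert fqt at [14, 16, 28, 29] -> counters=[1,0,1,1,1,1,2,0,0,1,0,1,0,0,2,2,2,0,0,1,0,1,0,1,1,0,0,0,2,3,0]
Step 13: insert zp at [15, 21, 23, 24] -> counters=[1,0,1,1,1,1,2,0,0,1,0,1,0,0,2,3,2,0,0,1,0,2,0,2,2,0,0,0,2,3,0]
Step 14: delete nq at [0, 5, 6, 19] -> counters=[0,0,1,1,1,0,1,0,0,1,0,1,0,0,2,3,2,0,0,0,0,2,0,2,2,0,0,0,2,3,0]
Step 15: delete zp at [15, 21, 23, 24] -> counters=[0,0,1,1,1,0,1,0,0,1,0,1,0,0,2,2,2,0,0,0,0,1,0,1,1,0,0,0,2,3,0]
Step 16: delete zp at [15, 21, 23, 24] -> counters=[0,0,1,1,1,0,1,0,0,1,0,1,0,0,2,1,2,0,0,0,0,0,0,0,0,0,0,0,2,3,0]
Step 17: insert nq at [0, 5, 6, 19] -> counters=[1,0,1,1,1,1,2,0,0,1,0,1,0,0,2,1,2,0,0,1,0,0,0,0,0,0,0,0,2,3,0]
Step 18: delete wx at [2, 9, 11, 15] -> counters=[1,0,0,1,1,1,2,0,0,0,0,0,0,0,2,0,2,0,0,1,0,0,0,0,0,0,0,0,2,3,0]
Step 19: insert wx at [2, 9, 11, 15] -> counters=[1,0,1,1,1,1,2,0,0,1,0,1,0,0,2,1,2,0,0,1,0,0,0,0,0,0,0,0,2,3,0]
Step 20: insert ap at [3, 4, 6, 29] -> counters=[1,0,1,2,2,1,3,0,0,1,0,1,0,0,2,1,2,0,0,1,0,0,0,0,0,0,0,0,2,4,0]
Step 21: insert hi at [1, 8, 19, 24] -> counters=[1,1,1,2,2,1,3,0,1,1,0,1,0,0,2,1,2,0,0,2,0,0,0,0,1,0,0,0,2,4,0]
Step 22: insert hi at [1, 8, 19, 24] -> counters=[1,2,1,2,2,1,3,0,2,1,0,1,0,0,2,1,2,0,0,3,0,0,0,0,2,0,0,0,2,4,0]
Step 23: insert hi at [1, 8, 19, 24] -> counters=[1,3,1,2,2,1,3,0,3,1,0,1,0,0,2,1,2,0,0,4,0,0,0,0,3,0,0,0,2,4,0]
Final counters=[1,3,1,2,2,1,3,0,3,1,0,1,0,0,2,1,2,0,0,4,0,0,0,0,3,0,0,0,2,4,0] -> 17 nonzero

Answer: 17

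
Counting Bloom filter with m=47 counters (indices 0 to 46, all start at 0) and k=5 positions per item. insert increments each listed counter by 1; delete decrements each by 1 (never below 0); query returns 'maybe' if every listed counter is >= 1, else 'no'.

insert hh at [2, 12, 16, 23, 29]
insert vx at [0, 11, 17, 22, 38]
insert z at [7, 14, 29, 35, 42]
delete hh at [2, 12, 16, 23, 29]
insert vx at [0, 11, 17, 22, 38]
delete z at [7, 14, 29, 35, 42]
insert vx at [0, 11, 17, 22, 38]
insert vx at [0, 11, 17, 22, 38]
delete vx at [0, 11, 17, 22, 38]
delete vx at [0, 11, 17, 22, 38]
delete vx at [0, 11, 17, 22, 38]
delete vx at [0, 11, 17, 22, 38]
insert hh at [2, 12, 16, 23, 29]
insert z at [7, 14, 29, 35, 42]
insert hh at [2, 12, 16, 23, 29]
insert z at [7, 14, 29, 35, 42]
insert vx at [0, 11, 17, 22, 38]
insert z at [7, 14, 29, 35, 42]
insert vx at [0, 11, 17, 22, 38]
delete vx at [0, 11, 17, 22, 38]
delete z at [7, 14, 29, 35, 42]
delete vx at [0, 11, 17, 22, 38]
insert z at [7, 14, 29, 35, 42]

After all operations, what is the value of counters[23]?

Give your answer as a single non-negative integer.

Step 1: insert hh at [2, 12, 16, 23, 29] -> counters=[0,0,1,0,0,0,0,0,0,0,0,0,1,0,0,0,1,0,0,0,0,0,0,1,0,0,0,0,0,1,0,0,0,0,0,0,0,0,0,0,0,0,0,0,0,0,0]
Step 2: insert vx at [0, 11, 17, 22, 38] -> counters=[1,0,1,0,0,0,0,0,0,0,0,1,1,0,0,0,1,1,0,0,0,0,1,1,0,0,0,0,0,1,0,0,0,0,0,0,0,0,1,0,0,0,0,0,0,0,0]
Step 3: insert z at [7, 14, 29, 35, 42] -> counters=[1,0,1,0,0,0,0,1,0,0,0,1,1,0,1,0,1,1,0,0,0,0,1,1,0,0,0,0,0,2,0,0,0,0,0,1,0,0,1,0,0,0,1,0,0,0,0]
Step 4: delete hh at [2, 12, 16, 23, 29] -> counters=[1,0,0,0,0,0,0,1,0,0,0,1,0,0,1,0,0,1,0,0,0,0,1,0,0,0,0,0,0,1,0,0,0,0,0,1,0,0,1,0,0,0,1,0,0,0,0]
Step 5: insert vx at [0, 11, 17, 22, 38] -> counters=[2,0,0,0,0,0,0,1,0,0,0,2,0,0,1,0,0,2,0,0,0,0,2,0,0,0,0,0,0,1,0,0,0,0,0,1,0,0,2,0,0,0,1,0,0,0,0]
Step 6: delete z at [7, 14, 29, 35, 42] -> counters=[2,0,0,0,0,0,0,0,0,0,0,2,0,0,0,0,0,2,0,0,0,0,2,0,0,0,0,0,0,0,0,0,0,0,0,0,0,0,2,0,0,0,0,0,0,0,0]
Step 7: insert vx at [0, 11, 17, 22, 38] -> counters=[3,0,0,0,0,0,0,0,0,0,0,3,0,0,0,0,0,3,0,0,0,0,3,0,0,0,0,0,0,0,0,0,0,0,0,0,0,0,3,0,0,0,0,0,0,0,0]
Step 8: insert vx at [0, 11, 17, 22, 38] -> counters=[4,0,0,0,0,0,0,0,0,0,0,4,0,0,0,0,0,4,0,0,0,0,4,0,0,0,0,0,0,0,0,0,0,0,0,0,0,0,4,0,0,0,0,0,0,0,0]
Step 9: delete vx at [0, 11, 17, 22, 38] -> counters=[3,0,0,0,0,0,0,0,0,0,0,3,0,0,0,0,0,3,0,0,0,0,3,0,0,0,0,0,0,0,0,0,0,0,0,0,0,0,3,0,0,0,0,0,0,0,0]
Step 10: delete vx at [0, 11, 17, 22, 38] -> counters=[2,0,0,0,0,0,0,0,0,0,0,2,0,0,0,0,0,2,0,0,0,0,2,0,0,0,0,0,0,0,0,0,0,0,0,0,0,0,2,0,0,0,0,0,0,0,0]
Step 11: delete vx at [0, 11, 17, 22, 38] -> counters=[1,0,0,0,0,0,0,0,0,0,0,1,0,0,0,0,0,1,0,0,0,0,1,0,0,0,0,0,0,0,0,0,0,0,0,0,0,0,1,0,0,0,0,0,0,0,0]
Step 12: delete vx at [0, 11, 17, 22, 38] -> counters=[0,0,0,0,0,0,0,0,0,0,0,0,0,0,0,0,0,0,0,0,0,0,0,0,0,0,0,0,0,0,0,0,0,0,0,0,0,0,0,0,0,0,0,0,0,0,0]
Step 13: insert hh at [2, 12, 16, 23, 29] -> counters=[0,0,1,0,0,0,0,0,0,0,0,0,1,0,0,0,1,0,0,0,0,0,0,1,0,0,0,0,0,1,0,0,0,0,0,0,0,0,0,0,0,0,0,0,0,0,0]
Step 14: insert z at [7, 14, 29, 35, 42] -> counters=[0,0,1,0,0,0,0,1,0,0,0,0,1,0,1,0,1,0,0,0,0,0,0,1,0,0,0,0,0,2,0,0,0,0,0,1,0,0,0,0,0,0,1,0,0,0,0]
Step 15: insert hh at [2, 12, 16, 23, 29] -> counters=[0,0,2,0,0,0,0,1,0,0,0,0,2,0,1,0,2,0,0,0,0,0,0,2,0,0,0,0,0,3,0,0,0,0,0,1,0,0,0,0,0,0,1,0,0,0,0]
Step 16: insert z at [7, 14, 29, 35, 42] -> counters=[0,0,2,0,0,0,0,2,0,0,0,0,2,0,2,0,2,0,0,0,0,0,0,2,0,0,0,0,0,4,0,0,0,0,0,2,0,0,0,0,0,0,2,0,0,0,0]
Step 17: insert vx at [0, 11, 17, 22, 38] -> counters=[1,0,2,0,0,0,0,2,0,0,0,1,2,0,2,0,2,1,0,0,0,0,1,2,0,0,0,0,0,4,0,0,0,0,0,2,0,0,1,0,0,0,2,0,0,0,0]
Step 18: insert z at [7, 14, 29, 35, 42] -> counters=[1,0,2,0,0,0,0,3,0,0,0,1,2,0,3,0,2,1,0,0,0,0,1,2,0,0,0,0,0,5,0,0,0,0,0,3,0,0,1,0,0,0,3,0,0,0,0]
Step 19: insert vx at [0, 11, 17, 22, 38] -> counters=[2,0,2,0,0,0,0,3,0,0,0,2,2,0,3,0,2,2,0,0,0,0,2,2,0,0,0,0,0,5,0,0,0,0,0,3,0,0,2,0,0,0,3,0,0,0,0]
Step 20: delete vx at [0, 11, 17, 22, 38] -> counters=[1,0,2,0,0,0,0,3,0,0,0,1,2,0,3,0,2,1,0,0,0,0,1,2,0,0,0,0,0,5,0,0,0,0,0,3,0,0,1,0,0,0,3,0,0,0,0]
Step 21: delete z at [7, 14, 29, 35, 42] -> counters=[1,0,2,0,0,0,0,2,0,0,0,1,2,0,2,0,2,1,0,0,0,0,1,2,0,0,0,0,0,4,0,0,0,0,0,2,0,0,1,0,0,0,2,0,0,0,0]
Step 22: delete vx at [0, 11, 17, 22, 38] -> counters=[0,0,2,0,0,0,0,2,0,0,0,0,2,0,2,0,2,0,0,0,0,0,0,2,0,0,0,0,0,4,0,0,0,0,0,2,0,0,0,0,0,0,2,0,0,0,0]
Step 23: insert z at [7, 14, 29, 35, 42] -> counters=[0,0,2,0,0,0,0,3,0,0,0,0,2,0,3,0,2,0,0,0,0,0,0,2,0,0,0,0,0,5,0,0,0,0,0,3,0,0,0,0,0,0,3,0,0,0,0]
Final counters=[0,0,2,0,0,0,0,3,0,0,0,0,2,0,3,0,2,0,0,0,0,0,0,2,0,0,0,0,0,5,0,0,0,0,0,3,0,0,0,0,0,0,3,0,0,0,0] -> counters[23]=2

Answer: 2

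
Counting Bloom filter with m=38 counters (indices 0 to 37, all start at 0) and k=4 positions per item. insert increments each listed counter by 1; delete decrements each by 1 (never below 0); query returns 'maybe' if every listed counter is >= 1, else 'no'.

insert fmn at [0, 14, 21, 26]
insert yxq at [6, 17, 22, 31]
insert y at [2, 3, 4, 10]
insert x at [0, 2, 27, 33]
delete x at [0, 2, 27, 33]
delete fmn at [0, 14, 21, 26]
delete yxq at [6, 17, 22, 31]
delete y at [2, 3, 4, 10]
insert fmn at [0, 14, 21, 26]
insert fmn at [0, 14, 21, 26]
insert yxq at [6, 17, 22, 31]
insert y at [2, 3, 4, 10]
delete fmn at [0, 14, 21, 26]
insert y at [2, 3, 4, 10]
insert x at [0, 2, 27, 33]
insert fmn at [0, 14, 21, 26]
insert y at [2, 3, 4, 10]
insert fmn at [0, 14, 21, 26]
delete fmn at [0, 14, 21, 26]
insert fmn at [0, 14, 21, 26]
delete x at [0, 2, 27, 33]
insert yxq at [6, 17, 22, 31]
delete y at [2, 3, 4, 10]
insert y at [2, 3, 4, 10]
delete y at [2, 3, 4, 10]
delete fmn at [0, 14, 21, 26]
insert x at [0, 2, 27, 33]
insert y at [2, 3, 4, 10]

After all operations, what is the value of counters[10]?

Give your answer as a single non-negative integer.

Step 1: insert fmn at [0, 14, 21, 26] -> counters=[1,0,0,0,0,0,0,0,0,0,0,0,0,0,1,0,0,0,0,0,0,1,0,0,0,0,1,0,0,0,0,0,0,0,0,0,0,0]
Step 2: insert yxq at [6, 17, 22, 31] -> counters=[1,0,0,0,0,0,1,0,0,0,0,0,0,0,1,0,0,1,0,0,0,1,1,0,0,0,1,0,0,0,0,1,0,0,0,0,0,0]
Step 3: insert y at [2, 3, 4, 10] -> counters=[1,0,1,1,1,0,1,0,0,0,1,0,0,0,1,0,0,1,0,0,0,1,1,0,0,0,1,0,0,0,0,1,0,0,0,0,0,0]
Step 4: insert x at [0, 2, 27, 33] -> counters=[2,0,2,1,1,0,1,0,0,0,1,0,0,0,1,0,0,1,0,0,0,1,1,0,0,0,1,1,0,0,0,1,0,1,0,0,0,0]
Step 5: delete x at [0, 2, 27, 33] -> counters=[1,0,1,1,1,0,1,0,0,0,1,0,0,0,1,0,0,1,0,0,0,1,1,0,0,0,1,0,0,0,0,1,0,0,0,0,0,0]
Step 6: delete fmn at [0, 14, 21, 26] -> counters=[0,0,1,1,1,0,1,0,0,0,1,0,0,0,0,0,0,1,0,0,0,0,1,0,0,0,0,0,0,0,0,1,0,0,0,0,0,0]
Step 7: delete yxq at [6, 17, 22, 31] -> counters=[0,0,1,1,1,0,0,0,0,0,1,0,0,0,0,0,0,0,0,0,0,0,0,0,0,0,0,0,0,0,0,0,0,0,0,0,0,0]
Step 8: delete y at [2, 3, 4, 10] -> counters=[0,0,0,0,0,0,0,0,0,0,0,0,0,0,0,0,0,0,0,0,0,0,0,0,0,0,0,0,0,0,0,0,0,0,0,0,0,0]
Step 9: insert fmn at [0, 14, 21, 26] -> counters=[1,0,0,0,0,0,0,0,0,0,0,0,0,0,1,0,0,0,0,0,0,1,0,0,0,0,1,0,0,0,0,0,0,0,0,0,0,0]
Step 10: insert fmn at [0, 14, 21, 26] -> counters=[2,0,0,0,0,0,0,0,0,0,0,0,0,0,2,0,0,0,0,0,0,2,0,0,0,0,2,0,0,0,0,0,0,0,0,0,0,0]
Step 11: insert yxq at [6, 17, 22, 31] -> counters=[2,0,0,0,0,0,1,0,0,0,0,0,0,0,2,0,0,1,0,0,0,2,1,0,0,0,2,0,0,0,0,1,0,0,0,0,0,0]
Step 12: insert y at [2, 3, 4, 10] -> counters=[2,0,1,1,1,0,1,0,0,0,1,0,0,0,2,0,0,1,0,0,0,2,1,0,0,0,2,0,0,0,0,1,0,0,0,0,0,0]
Step 13: delete fmn at [0, 14, 21, 26] -> counters=[1,0,1,1,1,0,1,0,0,0,1,0,0,0,1,0,0,1,0,0,0,1,1,0,0,0,1,0,0,0,0,1,0,0,0,0,0,0]
Step 14: insert y at [2, 3, 4, 10] -> counters=[1,0,2,2,2,0,1,0,0,0,2,0,0,0,1,0,0,1,0,0,0,1,1,0,0,0,1,0,0,0,0,1,0,0,0,0,0,0]
Step 15: insert x at [0, 2, 27, 33] -> counters=[2,0,3,2,2,0,1,0,0,0,2,0,0,0,1,0,0,1,0,0,0,1,1,0,0,0,1,1,0,0,0,1,0,1,0,0,0,0]
Step 16: insert fmn at [0, 14, 21, 26] -> counters=[3,0,3,2,2,0,1,0,0,0,2,0,0,0,2,0,0,1,0,0,0,2,1,0,0,0,2,1,0,0,0,1,0,1,0,0,0,0]
Step 17: insert y at [2, 3, 4, 10] -> counters=[3,0,4,3,3,0,1,0,0,0,3,0,0,0,2,0,0,1,0,0,0,2,1,0,0,0,2,1,0,0,0,1,0,1,0,0,0,0]
Step 18: insert fmn at [0, 14, 21, 26] -> counters=[4,0,4,3,3,0,1,0,0,0,3,0,0,0,3,0,0,1,0,0,0,3,1,0,0,0,3,1,0,0,0,1,0,1,0,0,0,0]
Step 19: delete fmn at [0, 14, 21, 26] -> counters=[3,0,4,3,3,0,1,0,0,0,3,0,0,0,2,0,0,1,0,0,0,2,1,0,0,0,2,1,0,0,0,1,0,1,0,0,0,0]
Step 20: insert fmn at [0, 14, 21, 26] -> counters=[4,0,4,3,3,0,1,0,0,0,3,0,0,0,3,0,0,1,0,0,0,3,1,0,0,0,3,1,0,0,0,1,0,1,0,0,0,0]
Step 21: delete x at [0, 2, 27, 33] -> counters=[3,0,3,3,3,0,1,0,0,0,3,0,0,0,3,0,0,1,0,0,0,3,1,0,0,0,3,0,0,0,0,1,0,0,0,0,0,0]
Step 22: insert yxq at [6, 17, 22, 31] -> counters=[3,0,3,3,3,0,2,0,0,0,3,0,0,0,3,0,0,2,0,0,0,3,2,0,0,0,3,0,0,0,0,2,0,0,0,0,0,0]
Step 23: delete y at [2, 3, 4, 10] -> counters=[3,0,2,2,2,0,2,0,0,0,2,0,0,0,3,0,0,2,0,0,0,3,2,0,0,0,3,0,0,0,0,2,0,0,0,0,0,0]
Step 24: insert y at [2, 3, 4, 10] -> counters=[3,0,3,3,3,0,2,0,0,0,3,0,0,0,3,0,0,2,0,0,0,3,2,0,0,0,3,0,0,0,0,2,0,0,0,0,0,0]
Step 25: delete y at [2, 3, 4, 10] -> counters=[3,0,2,2,2,0,2,0,0,0,2,0,0,0,3,0,0,2,0,0,0,3,2,0,0,0,3,0,0,0,0,2,0,0,0,0,0,0]
Step 26: delete fmn at [0, 14, 21, 26] -> counters=[2,0,2,2,2,0,2,0,0,0,2,0,0,0,2,0,0,2,0,0,0,2,2,0,0,0,2,0,0,0,0,2,0,0,0,0,0,0]
Step 27: insert x at [0, 2, 27, 33] -> counters=[3,0,3,2,2,0,2,0,0,0,2,0,0,0,2,0,0,2,0,0,0,2,2,0,0,0,2,1,0,0,0,2,0,1,0,0,0,0]
Step 28: insert y at [2, 3, 4, 10] -> counters=[3,0,4,3,3,0,2,0,0,0,3,0,0,0,2,0,0,2,0,0,0,2,2,0,0,0,2,1,0,0,0,2,0,1,0,0,0,0]
Final counters=[3,0,4,3,3,0,2,0,0,0,3,0,0,0,2,0,0,2,0,0,0,2,2,0,0,0,2,1,0,0,0,2,0,1,0,0,0,0] -> counters[10]=3

Answer: 3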